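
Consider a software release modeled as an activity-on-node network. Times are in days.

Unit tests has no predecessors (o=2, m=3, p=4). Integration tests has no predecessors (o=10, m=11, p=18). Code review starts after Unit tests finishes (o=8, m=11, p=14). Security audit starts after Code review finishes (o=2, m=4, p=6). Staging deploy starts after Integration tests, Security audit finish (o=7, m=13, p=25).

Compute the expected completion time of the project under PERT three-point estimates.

32 days

te_Unit tests = (2 + 4·3 + 4)/6 = 18/6 = 3
te_Integration tests = (10 + 4·11 + 18)/6 = 72/6 = 12
te_Code review = (8 + 4·11 + 14)/6 = 66/6 = 11
te_Security audit = (2 + 4·4 + 6)/6 = 24/6 = 4
te_Staging deploy = (7 + 4·13 + 25)/6 = 84/6 = 14

Forward pass:
ES_Unit tests = 0; EF_Unit tests = 3
ES_Integration tests = 0; EF_Integration tests = 12
ES_Code review = 3; EF_Code review = 3+11 = 14
ES_Security audit = 14; EF_Security audit = 14+4 = 18
ES_Staging deploy = max(EF_Integration tests=12, EF_Security audit=18) = 18; EF_Staging deploy = 18+14 = 32
Expected project duration μ = 32 days. Critical path: Unit tests → Code review → Security audit → Staging deploy.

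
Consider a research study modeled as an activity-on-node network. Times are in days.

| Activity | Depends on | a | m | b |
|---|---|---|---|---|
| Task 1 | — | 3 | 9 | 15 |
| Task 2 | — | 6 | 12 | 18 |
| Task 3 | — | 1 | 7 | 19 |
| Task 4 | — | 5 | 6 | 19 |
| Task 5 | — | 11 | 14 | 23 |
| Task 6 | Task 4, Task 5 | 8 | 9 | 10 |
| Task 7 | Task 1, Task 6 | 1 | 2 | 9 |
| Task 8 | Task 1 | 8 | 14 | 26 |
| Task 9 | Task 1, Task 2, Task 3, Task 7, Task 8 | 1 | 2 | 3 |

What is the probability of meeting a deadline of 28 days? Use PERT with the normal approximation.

te_Task 1 = (3 + 4·9 + 15)/6 = 54/6 = 9; σ²_Task 1 = ((15−3)/6)² = 4.000
te_Task 2 = (6 + 4·12 + 18)/6 = 72/6 = 12; σ²_Task 2 = ((18−6)/6)² = 4.000
te_Task 3 = (1 + 4·7 + 19)/6 = 48/6 = 8; σ²_Task 3 = ((19−1)/6)² = 9.000
te_Task 4 = (5 + 4·6 + 19)/6 = 48/6 = 8; σ²_Task 4 = ((19−5)/6)² = 5.444
te_Task 5 = (11 + 4·14 + 23)/6 = 90/6 = 15; σ²_Task 5 = ((23−11)/6)² = 4.000
te_Task 6 = (8 + 4·9 + 10)/6 = 54/6 = 9; σ²_Task 6 = ((10−8)/6)² = 0.111
te_Task 7 = (1 + 4·2 + 9)/6 = 18/6 = 3; σ²_Task 7 = ((9−1)/6)² = 1.778
te_Task 8 = (8 + 4·14 + 26)/6 = 90/6 = 15; σ²_Task 8 = ((26−8)/6)² = 9.000
te_Task 9 = (1 + 4·2 + 3)/6 = 12/6 = 2; σ²_Task 9 = ((3−1)/6)² = 0.111

Forward pass:
ES_Task 1 = 0; EF_Task 1 = 9
ES_Task 2 = 0; EF_Task 2 = 12
ES_Task 3 = 0; EF_Task 3 = 8
ES_Task 4 = 0; EF_Task 4 = 8
ES_Task 5 = 0; EF_Task 5 = 15
ES_Task 6 = max(EF_Task 4=8, EF_Task 5=15) = 15; EF_Task 6 = 15+9 = 24
ES_Task 7 = max(EF_Task 1=9, EF_Task 6=24) = 24; EF_Task 7 = 24+3 = 27
ES_Task 8 = 9; EF_Task 8 = 9+15 = 24
ES_Task 9 = max(EF_Task 1=9, EF_Task 2=12, EF_Task 3=8, EF_Task 7=27, EF_Task 8=24) = 27; EF_Task 9 = 27+2 = 29
Expected project duration μ = 29 days. Critical path: Task 5 → Task 6 → Task 7 → Task 9.

Variance along critical path = 4.000 + 0.111 + 1.778 + 0.111 = 6.000; σ = √6.000 = 2.449 days.
Z = (28 − 29) / 2.449 = -0.408
P(T ≤ 28) = Φ(-0.408) ≈ 0.342

0.342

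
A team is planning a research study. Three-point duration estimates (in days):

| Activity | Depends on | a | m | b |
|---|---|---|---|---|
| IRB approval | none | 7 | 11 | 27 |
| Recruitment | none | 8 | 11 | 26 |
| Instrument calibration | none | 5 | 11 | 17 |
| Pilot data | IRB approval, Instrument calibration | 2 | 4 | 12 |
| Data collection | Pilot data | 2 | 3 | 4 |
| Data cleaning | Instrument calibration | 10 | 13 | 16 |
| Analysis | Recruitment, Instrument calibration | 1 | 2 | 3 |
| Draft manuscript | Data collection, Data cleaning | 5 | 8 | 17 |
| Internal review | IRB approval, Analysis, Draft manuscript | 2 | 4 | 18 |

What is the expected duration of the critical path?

te_IRB approval = (7 + 4·11 + 27)/6 = 78/6 = 13
te_Recruitment = (8 + 4·11 + 26)/6 = 78/6 = 13
te_Instrument calibration = (5 + 4·11 + 17)/6 = 66/6 = 11
te_Pilot data = (2 + 4·4 + 12)/6 = 30/6 = 5
te_Data collection = (2 + 4·3 + 4)/6 = 18/6 = 3
te_Data cleaning = (10 + 4·13 + 16)/6 = 78/6 = 13
te_Analysis = (1 + 4·2 + 3)/6 = 12/6 = 2
te_Draft manuscript = (5 + 4·8 + 17)/6 = 54/6 = 9
te_Internal review = (2 + 4·4 + 18)/6 = 36/6 = 6

Forward pass:
ES_IRB approval = 0; EF_IRB approval = 13
ES_Recruitment = 0; EF_Recruitment = 13
ES_Instrument calibration = 0; EF_Instrument calibration = 11
ES_Pilot data = max(EF_IRB approval=13, EF_Instrument calibration=11) = 13; EF_Pilot data = 13+5 = 18
ES_Data collection = 18; EF_Data collection = 18+3 = 21
ES_Data cleaning = 11; EF_Data cleaning = 11+13 = 24
ES_Analysis = max(EF_Recruitment=13, EF_Instrument calibration=11) = 13; EF_Analysis = 13+2 = 15
ES_Draft manuscript = max(EF_Data collection=21, EF_Data cleaning=24) = 24; EF_Draft manuscript = 24+9 = 33
ES_Internal review = max(EF_IRB approval=13, EF_Analysis=15, EF_Draft manuscript=33) = 33; EF_Internal review = 33+6 = 39
Expected project duration μ = 39 days. Critical path: Instrument calibration → Data cleaning → Draft manuscript → Internal review.

39 days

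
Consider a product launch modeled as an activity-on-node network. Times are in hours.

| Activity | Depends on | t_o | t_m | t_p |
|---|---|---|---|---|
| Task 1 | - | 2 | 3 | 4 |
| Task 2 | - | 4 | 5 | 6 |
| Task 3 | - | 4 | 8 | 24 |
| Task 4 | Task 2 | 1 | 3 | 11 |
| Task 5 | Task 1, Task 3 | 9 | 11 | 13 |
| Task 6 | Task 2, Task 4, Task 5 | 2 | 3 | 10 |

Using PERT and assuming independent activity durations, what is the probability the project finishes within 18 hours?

0.028

te_Task 1 = (2 + 4·3 + 4)/6 = 18/6 = 3; σ²_Task 1 = ((4−2)/6)² = 0.111
te_Task 2 = (4 + 4·5 + 6)/6 = 30/6 = 5; σ²_Task 2 = ((6−4)/6)² = 0.111
te_Task 3 = (4 + 4·8 + 24)/6 = 60/6 = 10; σ²_Task 3 = ((24−4)/6)² = 11.111
te_Task 4 = (1 + 4·3 + 11)/6 = 24/6 = 4; σ²_Task 4 = ((11−1)/6)² = 2.778
te_Task 5 = (9 + 4·11 + 13)/6 = 66/6 = 11; σ²_Task 5 = ((13−9)/6)² = 0.444
te_Task 6 = (2 + 4·3 + 10)/6 = 24/6 = 4; σ²_Task 6 = ((10−2)/6)² = 1.778

Forward pass:
ES_Task 1 = 0; EF_Task 1 = 3
ES_Task 2 = 0; EF_Task 2 = 5
ES_Task 3 = 0; EF_Task 3 = 10
ES_Task 4 = 5; EF_Task 4 = 5+4 = 9
ES_Task 5 = max(EF_Task 1=3, EF_Task 3=10) = 10; EF_Task 5 = 10+11 = 21
ES_Task 6 = max(EF_Task 2=5, EF_Task 4=9, EF_Task 5=21) = 21; EF_Task 6 = 21+4 = 25
Expected project duration μ = 25 hours. Critical path: Task 3 → Task 5 → Task 6.

Variance along critical path = 11.111 + 0.444 + 1.778 = 13.333; σ = √13.333 = 3.651 hours.
Z = (18 − 25) / 3.651 = -1.917
P(T ≤ 18) = Φ(-1.917) ≈ 0.028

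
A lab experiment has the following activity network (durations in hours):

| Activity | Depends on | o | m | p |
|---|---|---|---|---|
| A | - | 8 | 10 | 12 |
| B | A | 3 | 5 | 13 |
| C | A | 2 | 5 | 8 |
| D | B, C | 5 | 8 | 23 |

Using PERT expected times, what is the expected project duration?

26 hours

te_A = (8 + 4·10 + 12)/6 = 60/6 = 10
te_B = (3 + 4·5 + 13)/6 = 36/6 = 6
te_C = (2 + 4·5 + 8)/6 = 30/6 = 5
te_D = (5 + 4·8 + 23)/6 = 60/6 = 10

Forward pass:
ES_A = 0; EF_A = 10
ES_B = 10; EF_B = 10+6 = 16
ES_C = 10; EF_C = 10+5 = 15
ES_D = max(EF_B=16, EF_C=15) = 16; EF_D = 16+10 = 26
Expected project duration μ = 26 hours. Critical path: A → B → D.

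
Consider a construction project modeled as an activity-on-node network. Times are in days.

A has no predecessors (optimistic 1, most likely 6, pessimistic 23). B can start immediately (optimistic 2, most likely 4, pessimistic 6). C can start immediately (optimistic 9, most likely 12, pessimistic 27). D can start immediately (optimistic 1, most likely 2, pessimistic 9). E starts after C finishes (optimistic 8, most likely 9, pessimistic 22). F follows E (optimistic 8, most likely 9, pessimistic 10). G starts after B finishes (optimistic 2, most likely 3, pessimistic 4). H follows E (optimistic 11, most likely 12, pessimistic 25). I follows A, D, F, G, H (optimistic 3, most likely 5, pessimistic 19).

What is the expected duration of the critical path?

te_A = (1 + 4·6 + 23)/6 = 48/6 = 8
te_B = (2 + 4·4 + 6)/6 = 24/6 = 4
te_C = (9 + 4·12 + 27)/6 = 84/6 = 14
te_D = (1 + 4·2 + 9)/6 = 18/6 = 3
te_E = (8 + 4·9 + 22)/6 = 66/6 = 11
te_F = (8 + 4·9 + 10)/6 = 54/6 = 9
te_G = (2 + 4·3 + 4)/6 = 18/6 = 3
te_H = (11 + 4·12 + 25)/6 = 84/6 = 14
te_I = (3 + 4·5 + 19)/6 = 42/6 = 7

Forward pass:
ES_A = 0; EF_A = 8
ES_B = 0; EF_B = 4
ES_C = 0; EF_C = 14
ES_D = 0; EF_D = 3
ES_E = 14; EF_E = 14+11 = 25
ES_F = 25; EF_F = 25+9 = 34
ES_G = 4; EF_G = 4+3 = 7
ES_H = 25; EF_H = 25+14 = 39
ES_I = max(EF_A=8, EF_D=3, EF_F=34, EF_G=7, EF_H=39) = 39; EF_I = 39+7 = 46
Expected project duration μ = 46 days. Critical path: C → E → H → I.

46 days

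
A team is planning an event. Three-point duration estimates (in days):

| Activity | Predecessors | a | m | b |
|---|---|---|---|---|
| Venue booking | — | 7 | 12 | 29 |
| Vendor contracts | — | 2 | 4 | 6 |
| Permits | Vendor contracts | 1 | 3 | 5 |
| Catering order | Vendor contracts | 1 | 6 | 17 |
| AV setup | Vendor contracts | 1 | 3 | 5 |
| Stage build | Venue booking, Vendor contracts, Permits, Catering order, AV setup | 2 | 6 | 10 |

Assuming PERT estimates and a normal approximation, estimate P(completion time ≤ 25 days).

te_Venue booking = (7 + 4·12 + 29)/6 = 84/6 = 14; σ²_Venue booking = ((29−7)/6)² = 13.444
te_Vendor contracts = (2 + 4·4 + 6)/6 = 24/6 = 4; σ²_Vendor contracts = ((6−2)/6)² = 0.444
te_Permits = (1 + 4·3 + 5)/6 = 18/6 = 3; σ²_Permits = ((5−1)/6)² = 0.444
te_Catering order = (1 + 4·6 + 17)/6 = 42/6 = 7; σ²_Catering order = ((17−1)/6)² = 7.111
te_AV setup = (1 + 4·3 + 5)/6 = 18/6 = 3; σ²_AV setup = ((5−1)/6)² = 0.444
te_Stage build = (2 + 4·6 + 10)/6 = 36/6 = 6; σ²_Stage build = ((10−2)/6)² = 1.778

Forward pass:
ES_Venue booking = 0; EF_Venue booking = 14
ES_Vendor contracts = 0; EF_Vendor contracts = 4
ES_Permits = 4; EF_Permits = 4+3 = 7
ES_Catering order = 4; EF_Catering order = 4+7 = 11
ES_AV setup = 4; EF_AV setup = 4+3 = 7
ES_Stage build = max(EF_Venue booking=14, EF_Vendor contracts=4, EF_Permits=7, EF_Catering order=11, EF_AV setup=7) = 14; EF_Stage build = 14+6 = 20
Expected project duration μ = 20 days. Critical path: Venue booking → Stage build.

Variance along critical path = 13.444 + 1.778 = 15.222; σ = √15.222 = 3.902 days.
Z = (25 − 20) / 3.902 = 1.282
P(T ≤ 25) = Φ(1.282) ≈ 0.900

0.900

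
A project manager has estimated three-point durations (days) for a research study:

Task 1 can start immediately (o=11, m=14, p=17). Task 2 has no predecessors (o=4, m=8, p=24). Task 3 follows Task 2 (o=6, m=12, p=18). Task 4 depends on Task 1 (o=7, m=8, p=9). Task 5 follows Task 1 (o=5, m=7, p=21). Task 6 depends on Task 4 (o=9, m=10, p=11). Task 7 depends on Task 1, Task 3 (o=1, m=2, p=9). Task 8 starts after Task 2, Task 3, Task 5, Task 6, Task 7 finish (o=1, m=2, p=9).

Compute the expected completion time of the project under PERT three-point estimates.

te_Task 1 = (11 + 4·14 + 17)/6 = 84/6 = 14
te_Task 2 = (4 + 4·8 + 24)/6 = 60/6 = 10
te_Task 3 = (6 + 4·12 + 18)/6 = 72/6 = 12
te_Task 4 = (7 + 4·8 + 9)/6 = 48/6 = 8
te_Task 5 = (5 + 4·7 + 21)/6 = 54/6 = 9
te_Task 6 = (9 + 4·10 + 11)/6 = 60/6 = 10
te_Task 7 = (1 + 4·2 + 9)/6 = 18/6 = 3
te_Task 8 = (1 + 4·2 + 9)/6 = 18/6 = 3

Forward pass:
ES_Task 1 = 0; EF_Task 1 = 14
ES_Task 2 = 0; EF_Task 2 = 10
ES_Task 3 = 10; EF_Task 3 = 10+12 = 22
ES_Task 4 = 14; EF_Task 4 = 14+8 = 22
ES_Task 5 = 14; EF_Task 5 = 14+9 = 23
ES_Task 6 = 22; EF_Task 6 = 22+10 = 32
ES_Task 7 = max(EF_Task 1=14, EF_Task 3=22) = 22; EF_Task 7 = 22+3 = 25
ES_Task 8 = max(EF_Task 2=10, EF_Task 3=22, EF_Task 5=23, EF_Task 6=32, EF_Task 7=25) = 32; EF_Task 8 = 32+3 = 35
Expected project duration μ = 35 days. Critical path: Task 1 → Task 4 → Task 6 → Task 8.

35 days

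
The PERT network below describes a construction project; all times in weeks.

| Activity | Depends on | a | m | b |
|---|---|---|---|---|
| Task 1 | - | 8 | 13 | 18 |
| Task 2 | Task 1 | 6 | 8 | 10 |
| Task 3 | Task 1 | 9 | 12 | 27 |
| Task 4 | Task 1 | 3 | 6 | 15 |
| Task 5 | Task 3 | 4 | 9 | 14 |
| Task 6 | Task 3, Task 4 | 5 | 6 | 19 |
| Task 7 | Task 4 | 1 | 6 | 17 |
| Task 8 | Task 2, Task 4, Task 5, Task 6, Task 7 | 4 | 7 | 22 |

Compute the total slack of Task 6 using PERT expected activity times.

1 weeks

te_Task 1 = (8 + 4·13 + 18)/6 = 78/6 = 13
te_Task 2 = (6 + 4·8 + 10)/6 = 48/6 = 8
te_Task 3 = (9 + 4·12 + 27)/6 = 84/6 = 14
te_Task 4 = (3 + 4·6 + 15)/6 = 42/6 = 7
te_Task 5 = (4 + 4·9 + 14)/6 = 54/6 = 9
te_Task 6 = (5 + 4·6 + 19)/6 = 48/6 = 8
te_Task 7 = (1 + 4·6 + 17)/6 = 42/6 = 7
te_Task 8 = (4 + 4·7 + 22)/6 = 54/6 = 9

Forward pass:
ES_Task 1 = 0; EF_Task 1 = 13
ES_Task 2 = 13; EF_Task 2 = 13+8 = 21
ES_Task 3 = 13; EF_Task 3 = 13+14 = 27
ES_Task 4 = 13; EF_Task 4 = 13+7 = 20
ES_Task 5 = 27; EF_Task 5 = 27+9 = 36
ES_Task 6 = max(EF_Task 3=27, EF_Task 4=20) = 27; EF_Task 6 = 27+8 = 35
ES_Task 7 = 20; EF_Task 7 = 20+7 = 27
ES_Task 8 = max(EF_Task 2=21, EF_Task 4=20, EF_Task 5=36, EF_Task 6=35, EF_Task 7=27) = 36; EF_Task 8 = 36+9 = 45
Expected project duration μ = 45 weeks. Critical path: Task 1 → Task 3 → Task 5 → Task 8.

Backward pass:
LF_Task 8 = 45; LS_Task 8 = 45−9 = 36
LF_Task 7 = LS_Task 8 = 36; LS_Task 7 = 36−7 = 29
LF_Task 6 = LS_Task 8 = 36; LS_Task 6 = 36−8 = 28
LF_Task 5 = LS_Task 8 = 36; LS_Task 5 = 36−9 = 27
LF_Task 4 = min(LS_Task 6=28, LS_Task 7=29, LS_Task 8=36) = 28; LS_Task 4 = 28−7 = 21
LF_Task 3 = min(LS_Task 5=27, LS_Task 6=28) = 27; LS_Task 3 = 27−14 = 13
LF_Task 2 = LS_Task 8 = 36; LS_Task 2 = 36−8 = 28
LF_Task 1 = min(LS_Task 2=28, LS_Task 3=13, LS_Task 4=21) = 13; LS_Task 1 = 13−13 = 0
Slack_Task 6 = LS_Task 6 − ES_Task 6 = 28 − 27 = 1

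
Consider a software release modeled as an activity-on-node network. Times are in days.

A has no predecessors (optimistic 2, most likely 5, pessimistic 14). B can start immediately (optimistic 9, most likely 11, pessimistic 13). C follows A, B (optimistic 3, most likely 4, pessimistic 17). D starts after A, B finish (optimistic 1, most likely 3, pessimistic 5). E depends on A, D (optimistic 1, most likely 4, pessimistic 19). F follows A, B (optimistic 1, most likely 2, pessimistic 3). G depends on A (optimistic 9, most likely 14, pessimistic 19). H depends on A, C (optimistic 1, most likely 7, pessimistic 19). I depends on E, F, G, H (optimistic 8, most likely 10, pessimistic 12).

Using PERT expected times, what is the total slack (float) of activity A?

te_A = (2 + 4·5 + 14)/6 = 36/6 = 6
te_B = (9 + 4·11 + 13)/6 = 66/6 = 11
te_C = (3 + 4·4 + 17)/6 = 36/6 = 6
te_D = (1 + 4·3 + 5)/6 = 18/6 = 3
te_E = (1 + 4·4 + 19)/6 = 36/6 = 6
te_F = (1 + 4·2 + 3)/6 = 12/6 = 2
te_G = (9 + 4·14 + 19)/6 = 84/6 = 14
te_H = (1 + 4·7 + 19)/6 = 48/6 = 8
te_I = (8 + 4·10 + 12)/6 = 60/6 = 10

Forward pass:
ES_A = 0; EF_A = 6
ES_B = 0; EF_B = 11
ES_C = max(EF_A=6, EF_B=11) = 11; EF_C = 11+6 = 17
ES_D = max(EF_A=6, EF_B=11) = 11; EF_D = 11+3 = 14
ES_E = max(EF_A=6, EF_D=14) = 14; EF_E = 14+6 = 20
ES_F = max(EF_A=6, EF_B=11) = 11; EF_F = 11+2 = 13
ES_G = 6; EF_G = 6+14 = 20
ES_H = max(EF_A=6, EF_C=17) = 17; EF_H = 17+8 = 25
ES_I = max(EF_E=20, EF_F=13, EF_G=20, EF_H=25) = 25; EF_I = 25+10 = 35
Expected project duration μ = 35 days. Critical path: B → C → H → I.

Backward pass:
LF_I = 35; LS_I = 35−10 = 25
LF_H = LS_I = 25; LS_H = 25−8 = 17
LF_G = LS_I = 25; LS_G = 25−14 = 11
LF_F = LS_I = 25; LS_F = 25−2 = 23
LF_E = LS_I = 25; LS_E = 25−6 = 19
LF_D = LS_E = 19; LS_D = 19−3 = 16
LF_C = LS_H = 17; LS_C = 17−6 = 11
LF_B = min(LS_C=11, LS_D=16, LS_F=23) = 11; LS_B = 11−11 = 0
LF_A = min(LS_C=11, LS_D=16, LS_E=19, LS_F=23, LS_G=11, LS_H=17) = 11; LS_A = 11−6 = 5
Slack_A = LS_A − ES_A = 5 − 0 = 5

5 days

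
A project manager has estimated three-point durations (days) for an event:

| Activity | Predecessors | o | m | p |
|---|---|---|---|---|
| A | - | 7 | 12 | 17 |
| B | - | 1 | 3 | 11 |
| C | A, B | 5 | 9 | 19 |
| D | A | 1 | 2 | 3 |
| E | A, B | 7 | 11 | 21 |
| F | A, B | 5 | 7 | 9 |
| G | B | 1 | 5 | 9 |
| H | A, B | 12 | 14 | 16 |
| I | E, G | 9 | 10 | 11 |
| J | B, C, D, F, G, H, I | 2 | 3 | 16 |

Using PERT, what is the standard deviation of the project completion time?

3.71 days

te_A = (7 + 4·12 + 17)/6 = 72/6 = 12; σ²_A = ((17−7)/6)² = 2.778
te_B = (1 + 4·3 + 11)/6 = 24/6 = 4; σ²_B = ((11−1)/6)² = 2.778
te_C = (5 + 4·9 + 19)/6 = 60/6 = 10; σ²_C = ((19−5)/6)² = 5.444
te_D = (1 + 4·2 + 3)/6 = 12/6 = 2; σ²_D = ((3−1)/6)² = 0.111
te_E = (7 + 4·11 + 21)/6 = 72/6 = 12; σ²_E = ((21−7)/6)² = 5.444
te_F = (5 + 4·7 + 9)/6 = 42/6 = 7; σ²_F = ((9−5)/6)² = 0.444
te_G = (1 + 4·5 + 9)/6 = 30/6 = 5; σ²_G = ((9−1)/6)² = 1.778
te_H = (12 + 4·14 + 16)/6 = 84/6 = 14; σ²_H = ((16−12)/6)² = 0.444
te_I = (9 + 4·10 + 11)/6 = 60/6 = 10; σ²_I = ((11−9)/6)² = 0.111
te_J = (2 + 4·3 + 16)/6 = 30/6 = 5; σ²_J = ((16−2)/6)² = 5.444

Forward pass:
ES_A = 0; EF_A = 12
ES_B = 0; EF_B = 4
ES_C = max(EF_A=12, EF_B=4) = 12; EF_C = 12+10 = 22
ES_D = 12; EF_D = 12+2 = 14
ES_E = max(EF_A=12, EF_B=4) = 12; EF_E = 12+12 = 24
ES_F = max(EF_A=12, EF_B=4) = 12; EF_F = 12+7 = 19
ES_G = 4; EF_G = 4+5 = 9
ES_H = max(EF_A=12, EF_B=4) = 12; EF_H = 12+14 = 26
ES_I = max(EF_E=24, EF_G=9) = 24; EF_I = 24+10 = 34
ES_J = max(EF_B=4, EF_C=22, EF_D=14, EF_F=19, EF_G=9, EF_H=26, EF_I=34) = 34; EF_J = 34+5 = 39
Expected project duration μ = 39 days. Critical path: A → E → I → J.

Variance along critical path = 2.778 + 5.444 + 0.111 + 5.444 = 13.778
σ = √13.778 = 3.712 days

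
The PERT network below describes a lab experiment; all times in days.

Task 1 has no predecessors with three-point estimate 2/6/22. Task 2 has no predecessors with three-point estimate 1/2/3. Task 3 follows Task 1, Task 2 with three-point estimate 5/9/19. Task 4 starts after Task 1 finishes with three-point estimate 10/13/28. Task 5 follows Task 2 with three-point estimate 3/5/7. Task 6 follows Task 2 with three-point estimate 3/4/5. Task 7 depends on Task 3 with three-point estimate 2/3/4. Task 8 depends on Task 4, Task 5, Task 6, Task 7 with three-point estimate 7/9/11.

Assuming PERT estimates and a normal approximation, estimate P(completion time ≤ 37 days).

0.865

te_Task 1 = (2 + 4·6 + 22)/6 = 48/6 = 8; σ²_Task 1 = ((22−2)/6)² = 11.111
te_Task 2 = (1 + 4·2 + 3)/6 = 12/6 = 2; σ²_Task 2 = ((3−1)/6)² = 0.111
te_Task 3 = (5 + 4·9 + 19)/6 = 60/6 = 10; σ²_Task 3 = ((19−5)/6)² = 5.444
te_Task 4 = (10 + 4·13 + 28)/6 = 90/6 = 15; σ²_Task 4 = ((28−10)/6)² = 9.000
te_Task 5 = (3 + 4·5 + 7)/6 = 30/6 = 5; σ²_Task 5 = ((7−3)/6)² = 0.444
te_Task 6 = (3 + 4·4 + 5)/6 = 24/6 = 4; σ²_Task 6 = ((5−3)/6)² = 0.111
te_Task 7 = (2 + 4·3 + 4)/6 = 18/6 = 3; σ²_Task 7 = ((4−2)/6)² = 0.111
te_Task 8 = (7 + 4·9 + 11)/6 = 54/6 = 9; σ²_Task 8 = ((11−7)/6)² = 0.444

Forward pass:
ES_Task 1 = 0; EF_Task 1 = 8
ES_Task 2 = 0; EF_Task 2 = 2
ES_Task 3 = max(EF_Task 1=8, EF_Task 2=2) = 8; EF_Task 3 = 8+10 = 18
ES_Task 4 = 8; EF_Task 4 = 8+15 = 23
ES_Task 5 = 2; EF_Task 5 = 2+5 = 7
ES_Task 6 = 2; EF_Task 6 = 2+4 = 6
ES_Task 7 = 18; EF_Task 7 = 18+3 = 21
ES_Task 8 = max(EF_Task 4=23, EF_Task 5=7, EF_Task 6=6, EF_Task 7=21) = 23; EF_Task 8 = 23+9 = 32
Expected project duration μ = 32 days. Critical path: Task 1 → Task 4 → Task 8.

Variance along critical path = 11.111 + 9.000 + 0.444 = 20.556; σ = √20.556 = 4.534 days.
Z = (37 − 32) / 4.534 = 1.103
P(T ≤ 37) = Φ(1.103) ≈ 0.865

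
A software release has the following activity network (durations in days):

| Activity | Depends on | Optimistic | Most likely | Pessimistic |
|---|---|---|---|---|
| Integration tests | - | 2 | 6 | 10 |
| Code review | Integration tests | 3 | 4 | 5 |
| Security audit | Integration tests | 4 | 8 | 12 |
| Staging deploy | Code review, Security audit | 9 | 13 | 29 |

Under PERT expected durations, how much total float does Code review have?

te_Integration tests = (2 + 4·6 + 10)/6 = 36/6 = 6
te_Code review = (3 + 4·4 + 5)/6 = 24/6 = 4
te_Security audit = (4 + 4·8 + 12)/6 = 48/6 = 8
te_Staging deploy = (9 + 4·13 + 29)/6 = 90/6 = 15

Forward pass:
ES_Integration tests = 0; EF_Integration tests = 6
ES_Code review = 6; EF_Code review = 6+4 = 10
ES_Security audit = 6; EF_Security audit = 6+8 = 14
ES_Staging deploy = max(EF_Code review=10, EF_Security audit=14) = 14; EF_Staging deploy = 14+15 = 29
Expected project duration μ = 29 days. Critical path: Integration tests → Security audit → Staging deploy.

Backward pass:
LF_Staging deploy = 29; LS_Staging deploy = 29−15 = 14
LF_Security audit = LS_Staging deploy = 14; LS_Security audit = 14−8 = 6
LF_Code review = LS_Staging deploy = 14; LS_Code review = 14−4 = 10
LF_Integration tests = min(LS_Code review=10, LS_Security audit=6) = 6; LS_Integration tests = 6−6 = 0
Slack_Code review = LS_Code review − ES_Code review = 10 − 6 = 4

4 days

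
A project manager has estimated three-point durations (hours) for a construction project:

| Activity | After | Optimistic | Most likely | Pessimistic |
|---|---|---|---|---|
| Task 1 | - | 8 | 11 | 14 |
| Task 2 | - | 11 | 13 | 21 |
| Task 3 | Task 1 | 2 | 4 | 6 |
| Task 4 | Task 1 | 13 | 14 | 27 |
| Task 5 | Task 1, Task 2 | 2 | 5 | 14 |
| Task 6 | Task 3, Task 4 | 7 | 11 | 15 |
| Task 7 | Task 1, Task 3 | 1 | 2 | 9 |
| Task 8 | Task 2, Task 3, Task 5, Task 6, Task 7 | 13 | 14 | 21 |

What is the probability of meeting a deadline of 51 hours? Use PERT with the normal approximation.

0.264

te_Task 1 = (8 + 4·11 + 14)/6 = 66/6 = 11; σ²_Task 1 = ((14−8)/6)² = 1.000
te_Task 2 = (11 + 4·13 + 21)/6 = 84/6 = 14; σ²_Task 2 = ((21−11)/6)² = 2.778
te_Task 3 = (2 + 4·4 + 6)/6 = 24/6 = 4; σ²_Task 3 = ((6−2)/6)² = 0.444
te_Task 4 = (13 + 4·14 + 27)/6 = 96/6 = 16; σ²_Task 4 = ((27−13)/6)² = 5.444
te_Task 5 = (2 + 4·5 + 14)/6 = 36/6 = 6; σ²_Task 5 = ((14−2)/6)² = 4.000
te_Task 6 = (7 + 4·11 + 15)/6 = 66/6 = 11; σ²_Task 6 = ((15−7)/6)² = 1.778
te_Task 7 = (1 + 4·2 + 9)/6 = 18/6 = 3; σ²_Task 7 = ((9−1)/6)² = 1.778
te_Task 8 = (13 + 4·14 + 21)/6 = 90/6 = 15; σ²_Task 8 = ((21−13)/6)² = 1.778

Forward pass:
ES_Task 1 = 0; EF_Task 1 = 11
ES_Task 2 = 0; EF_Task 2 = 14
ES_Task 3 = 11; EF_Task 3 = 11+4 = 15
ES_Task 4 = 11; EF_Task 4 = 11+16 = 27
ES_Task 5 = max(EF_Task 1=11, EF_Task 2=14) = 14; EF_Task 5 = 14+6 = 20
ES_Task 6 = max(EF_Task 3=15, EF_Task 4=27) = 27; EF_Task 6 = 27+11 = 38
ES_Task 7 = max(EF_Task 1=11, EF_Task 3=15) = 15; EF_Task 7 = 15+3 = 18
ES_Task 8 = max(EF_Task 2=14, EF_Task 3=15, EF_Task 5=20, EF_Task 6=38, EF_Task 7=18) = 38; EF_Task 8 = 38+15 = 53
Expected project duration μ = 53 hours. Critical path: Task 1 → Task 4 → Task 6 → Task 8.

Variance along critical path = 1.000 + 5.444 + 1.778 + 1.778 = 10.000; σ = √10.000 = 3.162 hours.
Z = (51 − 53) / 3.162 = -0.632
P(T ≤ 51) = Φ(-0.632) ≈ 0.264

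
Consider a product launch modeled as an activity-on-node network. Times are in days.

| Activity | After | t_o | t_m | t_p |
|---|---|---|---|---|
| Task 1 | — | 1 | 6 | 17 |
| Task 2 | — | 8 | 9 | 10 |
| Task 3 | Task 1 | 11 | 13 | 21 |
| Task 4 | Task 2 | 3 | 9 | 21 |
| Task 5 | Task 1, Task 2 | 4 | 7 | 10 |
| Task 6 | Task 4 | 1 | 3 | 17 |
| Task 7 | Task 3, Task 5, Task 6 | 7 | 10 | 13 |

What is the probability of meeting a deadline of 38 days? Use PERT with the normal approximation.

0.832

te_Task 1 = (1 + 4·6 + 17)/6 = 42/6 = 7; σ²_Task 1 = ((17−1)/6)² = 7.111
te_Task 2 = (8 + 4·9 + 10)/6 = 54/6 = 9; σ²_Task 2 = ((10−8)/6)² = 0.111
te_Task 3 = (11 + 4·13 + 21)/6 = 84/6 = 14; σ²_Task 3 = ((21−11)/6)² = 2.778
te_Task 4 = (3 + 4·9 + 21)/6 = 60/6 = 10; σ²_Task 4 = ((21−3)/6)² = 9.000
te_Task 5 = (4 + 4·7 + 10)/6 = 42/6 = 7; σ²_Task 5 = ((10−4)/6)² = 1.000
te_Task 6 = (1 + 4·3 + 17)/6 = 30/6 = 5; σ²_Task 6 = ((17−1)/6)² = 7.111
te_Task 7 = (7 + 4·10 + 13)/6 = 60/6 = 10; σ²_Task 7 = ((13−7)/6)² = 1.000

Forward pass:
ES_Task 1 = 0; EF_Task 1 = 7
ES_Task 2 = 0; EF_Task 2 = 9
ES_Task 3 = 7; EF_Task 3 = 7+14 = 21
ES_Task 4 = 9; EF_Task 4 = 9+10 = 19
ES_Task 5 = max(EF_Task 1=7, EF_Task 2=9) = 9; EF_Task 5 = 9+7 = 16
ES_Task 6 = 19; EF_Task 6 = 19+5 = 24
ES_Task 7 = max(EF_Task 3=21, EF_Task 5=16, EF_Task 6=24) = 24; EF_Task 7 = 24+10 = 34
Expected project duration μ = 34 days. Critical path: Task 2 → Task 4 → Task 6 → Task 7.

Variance along critical path = 0.111 + 9.000 + 7.111 + 1.000 = 17.222; σ = √17.222 = 4.150 days.
Z = (38 − 34) / 4.150 = 0.964
P(T ≤ 38) = Φ(0.964) ≈ 0.832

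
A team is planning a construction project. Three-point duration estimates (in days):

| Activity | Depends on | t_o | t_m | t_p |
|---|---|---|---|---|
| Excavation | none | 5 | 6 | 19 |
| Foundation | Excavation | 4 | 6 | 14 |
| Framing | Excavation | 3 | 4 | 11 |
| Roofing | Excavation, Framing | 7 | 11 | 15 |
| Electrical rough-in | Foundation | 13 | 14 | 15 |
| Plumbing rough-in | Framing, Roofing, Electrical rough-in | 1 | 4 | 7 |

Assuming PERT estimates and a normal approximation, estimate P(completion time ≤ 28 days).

0.051

te_Excavation = (5 + 4·6 + 19)/6 = 48/6 = 8; σ²_Excavation = ((19−5)/6)² = 5.444
te_Foundation = (4 + 4·6 + 14)/6 = 42/6 = 7; σ²_Foundation = ((14−4)/6)² = 2.778
te_Framing = (3 + 4·4 + 11)/6 = 30/6 = 5; σ²_Framing = ((11−3)/6)² = 1.778
te_Roofing = (7 + 4·11 + 15)/6 = 66/6 = 11; σ²_Roofing = ((15−7)/6)² = 1.778
te_Electrical rough-in = (13 + 4·14 + 15)/6 = 84/6 = 14; σ²_Electrical rough-in = ((15−13)/6)² = 0.111
te_Plumbing rough-in = (1 + 4·4 + 7)/6 = 24/6 = 4; σ²_Plumbing rough-in = ((7−1)/6)² = 1.000

Forward pass:
ES_Excavation = 0; EF_Excavation = 8
ES_Foundation = 8; EF_Foundation = 8+7 = 15
ES_Framing = 8; EF_Framing = 8+5 = 13
ES_Roofing = max(EF_Excavation=8, EF_Framing=13) = 13; EF_Roofing = 13+11 = 24
ES_Electrical rough-in = 15; EF_Electrical rough-in = 15+14 = 29
ES_Plumbing rough-in = max(EF_Framing=13, EF_Roofing=24, EF_Electrical rough-in=29) = 29; EF_Plumbing rough-in = 29+4 = 33
Expected project duration μ = 33 days. Critical path: Excavation → Foundation → Electrical rough-in → Plumbing rough-in.

Variance along critical path = 5.444 + 2.778 + 0.111 + 1.000 = 9.333; σ = √9.333 = 3.055 days.
Z = (28 − 33) / 3.055 = -1.637
P(T ≤ 28) = Φ(-1.637) ≈ 0.051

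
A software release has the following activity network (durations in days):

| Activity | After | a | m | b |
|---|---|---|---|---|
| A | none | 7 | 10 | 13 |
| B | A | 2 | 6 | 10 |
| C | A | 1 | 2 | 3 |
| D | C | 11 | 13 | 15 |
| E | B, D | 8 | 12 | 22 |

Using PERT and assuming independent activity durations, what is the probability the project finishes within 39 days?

0.647

te_A = (7 + 4·10 + 13)/6 = 60/6 = 10; σ²_A = ((13−7)/6)² = 1.000
te_B = (2 + 4·6 + 10)/6 = 36/6 = 6; σ²_B = ((10−2)/6)² = 1.778
te_C = (1 + 4·2 + 3)/6 = 12/6 = 2; σ²_C = ((3−1)/6)² = 0.111
te_D = (11 + 4·13 + 15)/6 = 78/6 = 13; σ²_D = ((15−11)/6)² = 0.444
te_E = (8 + 4·12 + 22)/6 = 78/6 = 13; σ²_E = ((22−8)/6)² = 5.444

Forward pass:
ES_A = 0; EF_A = 10
ES_B = 10; EF_B = 10+6 = 16
ES_C = 10; EF_C = 10+2 = 12
ES_D = 12; EF_D = 12+13 = 25
ES_E = max(EF_B=16, EF_D=25) = 25; EF_E = 25+13 = 38
Expected project duration μ = 38 days. Critical path: A → C → D → E.

Variance along critical path = 1.000 + 0.111 + 0.444 + 5.444 = 7.000; σ = √7.000 = 2.646 days.
Z = (39 − 38) / 2.646 = 0.378
P(T ≤ 39) = Φ(0.378) ≈ 0.647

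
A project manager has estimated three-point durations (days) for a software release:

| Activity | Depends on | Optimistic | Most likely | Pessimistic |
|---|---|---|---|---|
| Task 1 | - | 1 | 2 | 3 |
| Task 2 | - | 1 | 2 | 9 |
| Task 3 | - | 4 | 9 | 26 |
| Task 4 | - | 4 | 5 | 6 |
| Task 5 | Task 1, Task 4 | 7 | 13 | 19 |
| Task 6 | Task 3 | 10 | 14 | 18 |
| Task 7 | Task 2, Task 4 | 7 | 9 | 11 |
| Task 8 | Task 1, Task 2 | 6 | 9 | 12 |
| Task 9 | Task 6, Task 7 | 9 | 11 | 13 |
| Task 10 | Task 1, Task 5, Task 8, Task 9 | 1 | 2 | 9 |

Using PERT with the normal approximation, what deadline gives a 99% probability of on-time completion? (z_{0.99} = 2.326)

48.7 days

te_Task 1 = (1 + 4·2 + 3)/6 = 12/6 = 2; σ²_Task 1 = ((3−1)/6)² = 0.111
te_Task 2 = (1 + 4·2 + 9)/6 = 18/6 = 3; σ²_Task 2 = ((9−1)/6)² = 1.778
te_Task 3 = (4 + 4·9 + 26)/6 = 66/6 = 11; σ²_Task 3 = ((26−4)/6)² = 13.444
te_Task 4 = (4 + 4·5 + 6)/6 = 30/6 = 5; σ²_Task 4 = ((6−4)/6)² = 0.111
te_Task 5 = (7 + 4·13 + 19)/6 = 78/6 = 13; σ²_Task 5 = ((19−7)/6)² = 4.000
te_Task 6 = (10 + 4·14 + 18)/6 = 84/6 = 14; σ²_Task 6 = ((18−10)/6)² = 1.778
te_Task 7 = (7 + 4·9 + 11)/6 = 54/6 = 9; σ²_Task 7 = ((11−7)/6)² = 0.444
te_Task 8 = (6 + 4·9 + 12)/6 = 54/6 = 9; σ²_Task 8 = ((12−6)/6)² = 1.000
te_Task 9 = (9 + 4·11 + 13)/6 = 66/6 = 11; σ²_Task 9 = ((13−9)/6)² = 0.444
te_Task 10 = (1 + 4·2 + 9)/6 = 18/6 = 3; σ²_Task 10 = ((9−1)/6)² = 1.778

Forward pass:
ES_Task 1 = 0; EF_Task 1 = 2
ES_Task 2 = 0; EF_Task 2 = 3
ES_Task 3 = 0; EF_Task 3 = 11
ES_Task 4 = 0; EF_Task 4 = 5
ES_Task 5 = max(EF_Task 1=2, EF_Task 4=5) = 5; EF_Task 5 = 5+13 = 18
ES_Task 6 = 11; EF_Task 6 = 11+14 = 25
ES_Task 7 = max(EF_Task 2=3, EF_Task 4=5) = 5; EF_Task 7 = 5+9 = 14
ES_Task 8 = max(EF_Task 1=2, EF_Task 2=3) = 3; EF_Task 8 = 3+9 = 12
ES_Task 9 = max(EF_Task 6=25, EF_Task 7=14) = 25; EF_Task 9 = 25+11 = 36
ES_Task 10 = max(EF_Task 1=2, EF_Task 5=18, EF_Task 8=12, EF_Task 9=36) = 36; EF_Task 10 = 36+3 = 39
Expected project duration μ = 39 days. Critical path: Task 3 → Task 6 → Task 9 → Task 10.

Variance along critical path = 13.444 + 1.778 + 0.444 + 1.778 = 17.444; σ = 4.177 days.
D = μ + z·σ = 39 + 2.326·4.177 = 48.7 days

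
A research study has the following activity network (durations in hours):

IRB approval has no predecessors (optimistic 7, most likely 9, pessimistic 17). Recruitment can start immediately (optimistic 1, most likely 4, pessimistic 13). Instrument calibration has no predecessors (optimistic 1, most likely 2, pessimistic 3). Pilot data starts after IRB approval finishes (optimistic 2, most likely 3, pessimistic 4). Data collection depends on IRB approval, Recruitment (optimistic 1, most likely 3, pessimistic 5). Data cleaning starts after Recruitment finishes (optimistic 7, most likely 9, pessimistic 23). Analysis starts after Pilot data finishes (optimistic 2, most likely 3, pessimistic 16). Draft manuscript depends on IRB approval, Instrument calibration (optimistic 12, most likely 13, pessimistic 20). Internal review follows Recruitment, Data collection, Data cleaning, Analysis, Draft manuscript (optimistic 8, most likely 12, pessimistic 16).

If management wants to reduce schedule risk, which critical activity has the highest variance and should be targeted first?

te_IRB approval = (7 + 4·9 + 17)/6 = 60/6 = 10; σ²_IRB approval = ((17−7)/6)² = 2.778
te_Recruitment = (1 + 4·4 + 13)/6 = 30/6 = 5; σ²_Recruitment = ((13−1)/6)² = 4.000
te_Instrument calibration = (1 + 4·2 + 3)/6 = 12/6 = 2; σ²_Instrument calibration = ((3−1)/6)² = 0.111
te_Pilot data = (2 + 4·3 + 4)/6 = 18/6 = 3; σ²_Pilot data = ((4−2)/6)² = 0.111
te_Data collection = (1 + 4·3 + 5)/6 = 18/6 = 3; σ²_Data collection = ((5−1)/6)² = 0.444
te_Data cleaning = (7 + 4·9 + 23)/6 = 66/6 = 11; σ²_Data cleaning = ((23−7)/6)² = 7.111
te_Analysis = (2 + 4·3 + 16)/6 = 30/6 = 5; σ²_Analysis = ((16−2)/6)² = 5.444
te_Draft manuscript = (12 + 4·13 + 20)/6 = 84/6 = 14; σ²_Draft manuscript = ((20−12)/6)² = 1.778
te_Internal review = (8 + 4·12 + 16)/6 = 72/6 = 12; σ²_Internal review = ((16−8)/6)² = 1.778

Forward pass:
ES_IRB approval = 0; EF_IRB approval = 10
ES_Recruitment = 0; EF_Recruitment = 5
ES_Instrument calibration = 0; EF_Instrument calibration = 2
ES_Pilot data = 10; EF_Pilot data = 10+3 = 13
ES_Data collection = max(EF_IRB approval=10, EF_Recruitment=5) = 10; EF_Data collection = 10+3 = 13
ES_Data cleaning = 5; EF_Data cleaning = 5+11 = 16
ES_Analysis = 13; EF_Analysis = 13+5 = 18
ES_Draft manuscript = max(EF_IRB approval=10, EF_Instrument calibration=2) = 10; EF_Draft manuscript = 10+14 = 24
ES_Internal review = max(EF_Recruitment=5, EF_Data collection=13, EF_Data cleaning=16, EF_Analysis=18, EF_Draft manuscript=24) = 24; EF_Internal review = 24+12 = 36
Expected project duration μ = 36 hours. Critical path: IRB approval → Draft manuscript → Internal review.

Variances on critical path: σ²_IRB approval=2.778, σ²_Draft manuscript=1.778, σ²_Internal review=1.778.
Largest is σ²_IRB approval = 2.778.

IRB approval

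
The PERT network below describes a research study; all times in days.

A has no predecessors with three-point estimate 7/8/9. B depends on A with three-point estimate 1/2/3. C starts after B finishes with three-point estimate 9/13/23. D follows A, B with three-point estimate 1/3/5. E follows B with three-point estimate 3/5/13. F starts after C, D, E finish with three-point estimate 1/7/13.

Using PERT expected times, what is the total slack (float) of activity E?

8 days

te_A = (7 + 4·8 + 9)/6 = 48/6 = 8
te_B = (1 + 4·2 + 3)/6 = 12/6 = 2
te_C = (9 + 4·13 + 23)/6 = 84/6 = 14
te_D = (1 + 4·3 + 5)/6 = 18/6 = 3
te_E = (3 + 4·5 + 13)/6 = 36/6 = 6
te_F = (1 + 4·7 + 13)/6 = 42/6 = 7

Forward pass:
ES_A = 0; EF_A = 8
ES_B = 8; EF_B = 8+2 = 10
ES_C = 10; EF_C = 10+14 = 24
ES_D = max(EF_A=8, EF_B=10) = 10; EF_D = 10+3 = 13
ES_E = 10; EF_E = 10+6 = 16
ES_F = max(EF_C=24, EF_D=13, EF_E=16) = 24; EF_F = 24+7 = 31
Expected project duration μ = 31 days. Critical path: A → B → C → F.

Backward pass:
LF_F = 31; LS_F = 31−7 = 24
LF_E = LS_F = 24; LS_E = 24−6 = 18
LF_D = LS_F = 24; LS_D = 24−3 = 21
LF_C = LS_F = 24; LS_C = 24−14 = 10
LF_B = min(LS_C=10, LS_D=21, LS_E=18) = 10; LS_B = 10−2 = 8
LF_A = min(LS_B=8, LS_D=21) = 8; LS_A = 8−8 = 0
Slack_E = LS_E − ES_E = 18 − 10 = 8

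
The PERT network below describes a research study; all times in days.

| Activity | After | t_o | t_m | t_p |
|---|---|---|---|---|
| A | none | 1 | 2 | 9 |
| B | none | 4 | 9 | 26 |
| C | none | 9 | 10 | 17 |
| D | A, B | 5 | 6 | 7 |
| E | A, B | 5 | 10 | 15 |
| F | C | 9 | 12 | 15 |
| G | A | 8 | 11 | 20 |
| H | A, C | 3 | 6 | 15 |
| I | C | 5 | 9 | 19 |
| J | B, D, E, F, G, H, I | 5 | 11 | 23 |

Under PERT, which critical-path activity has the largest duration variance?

J

te_A = (1 + 4·2 + 9)/6 = 18/6 = 3; σ²_A = ((9−1)/6)² = 1.778
te_B = (4 + 4·9 + 26)/6 = 66/6 = 11; σ²_B = ((26−4)/6)² = 13.444
te_C = (9 + 4·10 + 17)/6 = 66/6 = 11; σ²_C = ((17−9)/6)² = 1.778
te_D = (5 + 4·6 + 7)/6 = 36/6 = 6; σ²_D = ((7−5)/6)² = 0.111
te_E = (5 + 4·10 + 15)/6 = 60/6 = 10; σ²_E = ((15−5)/6)² = 2.778
te_F = (9 + 4·12 + 15)/6 = 72/6 = 12; σ²_F = ((15−9)/6)² = 1.000
te_G = (8 + 4·11 + 20)/6 = 72/6 = 12; σ²_G = ((20−8)/6)² = 4.000
te_H = (3 + 4·6 + 15)/6 = 42/6 = 7; σ²_H = ((15−3)/6)² = 4.000
te_I = (5 + 4·9 + 19)/6 = 60/6 = 10; σ²_I = ((19−5)/6)² = 5.444
te_J = (5 + 4·11 + 23)/6 = 72/6 = 12; σ²_J = ((23−5)/6)² = 9.000

Forward pass:
ES_A = 0; EF_A = 3
ES_B = 0; EF_B = 11
ES_C = 0; EF_C = 11
ES_D = max(EF_A=3, EF_B=11) = 11; EF_D = 11+6 = 17
ES_E = max(EF_A=3, EF_B=11) = 11; EF_E = 11+10 = 21
ES_F = 11; EF_F = 11+12 = 23
ES_G = 3; EF_G = 3+12 = 15
ES_H = max(EF_A=3, EF_C=11) = 11; EF_H = 11+7 = 18
ES_I = 11; EF_I = 11+10 = 21
ES_J = max(EF_B=11, EF_D=17, EF_E=21, EF_F=23, EF_G=15, EF_H=18, EF_I=21) = 23; EF_J = 23+12 = 35
Expected project duration μ = 35 days. Critical path: C → F → J.

Variances on critical path: σ²_C=1.778, σ²_F=1.000, σ²_J=9.000.
Largest is σ²_J = 9.000.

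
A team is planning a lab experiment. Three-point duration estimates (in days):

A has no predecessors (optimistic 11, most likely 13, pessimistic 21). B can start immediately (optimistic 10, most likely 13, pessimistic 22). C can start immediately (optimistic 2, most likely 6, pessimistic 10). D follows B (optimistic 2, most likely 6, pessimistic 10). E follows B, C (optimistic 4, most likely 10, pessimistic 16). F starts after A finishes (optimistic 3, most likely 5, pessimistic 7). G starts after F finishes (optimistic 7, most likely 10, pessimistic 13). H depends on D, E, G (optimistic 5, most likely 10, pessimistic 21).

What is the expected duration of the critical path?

40 days

te_A = (11 + 4·13 + 21)/6 = 84/6 = 14
te_B = (10 + 4·13 + 22)/6 = 84/6 = 14
te_C = (2 + 4·6 + 10)/6 = 36/6 = 6
te_D = (2 + 4·6 + 10)/6 = 36/6 = 6
te_E = (4 + 4·10 + 16)/6 = 60/6 = 10
te_F = (3 + 4·5 + 7)/6 = 30/6 = 5
te_G = (7 + 4·10 + 13)/6 = 60/6 = 10
te_H = (5 + 4·10 + 21)/6 = 66/6 = 11

Forward pass:
ES_A = 0; EF_A = 14
ES_B = 0; EF_B = 14
ES_C = 0; EF_C = 6
ES_D = 14; EF_D = 14+6 = 20
ES_E = max(EF_B=14, EF_C=6) = 14; EF_E = 14+10 = 24
ES_F = 14; EF_F = 14+5 = 19
ES_G = 19; EF_G = 19+10 = 29
ES_H = max(EF_D=20, EF_E=24, EF_G=29) = 29; EF_H = 29+11 = 40
Expected project duration μ = 40 days. Critical path: A → F → G → H.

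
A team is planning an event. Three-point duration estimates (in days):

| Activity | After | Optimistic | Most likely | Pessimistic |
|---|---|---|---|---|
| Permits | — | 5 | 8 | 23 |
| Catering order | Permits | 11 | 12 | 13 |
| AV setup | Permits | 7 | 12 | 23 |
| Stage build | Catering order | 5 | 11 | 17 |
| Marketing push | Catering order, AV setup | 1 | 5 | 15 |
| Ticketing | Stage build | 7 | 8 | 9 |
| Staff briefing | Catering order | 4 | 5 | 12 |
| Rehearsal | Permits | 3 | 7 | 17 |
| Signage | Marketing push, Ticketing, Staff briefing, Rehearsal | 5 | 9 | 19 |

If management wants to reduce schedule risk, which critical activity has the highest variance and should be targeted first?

te_Permits = (5 + 4·8 + 23)/6 = 60/6 = 10; σ²_Permits = ((23−5)/6)² = 9.000
te_Catering order = (11 + 4·12 + 13)/6 = 72/6 = 12; σ²_Catering order = ((13−11)/6)² = 0.111
te_AV setup = (7 + 4·12 + 23)/6 = 78/6 = 13; σ²_AV setup = ((23−7)/6)² = 7.111
te_Stage build = (5 + 4·11 + 17)/6 = 66/6 = 11; σ²_Stage build = ((17−5)/6)² = 4.000
te_Marketing push = (1 + 4·5 + 15)/6 = 36/6 = 6; σ²_Marketing push = ((15−1)/6)² = 5.444
te_Ticketing = (7 + 4·8 + 9)/6 = 48/6 = 8; σ²_Ticketing = ((9−7)/6)² = 0.111
te_Staff briefing = (4 + 4·5 + 12)/6 = 36/6 = 6; σ²_Staff briefing = ((12−4)/6)² = 1.778
te_Rehearsal = (3 + 4·7 + 17)/6 = 48/6 = 8; σ²_Rehearsal = ((17−3)/6)² = 5.444
te_Signage = (5 + 4·9 + 19)/6 = 60/6 = 10; σ²_Signage = ((19−5)/6)² = 5.444

Forward pass:
ES_Permits = 0; EF_Permits = 10
ES_Catering order = 10; EF_Catering order = 10+12 = 22
ES_AV setup = 10; EF_AV setup = 10+13 = 23
ES_Stage build = 22; EF_Stage build = 22+11 = 33
ES_Marketing push = max(EF_Catering order=22, EF_AV setup=23) = 23; EF_Marketing push = 23+6 = 29
ES_Ticketing = 33; EF_Ticketing = 33+8 = 41
ES_Staff briefing = 22; EF_Staff briefing = 22+6 = 28
ES_Rehearsal = 10; EF_Rehearsal = 10+8 = 18
ES_Signage = max(EF_Marketing push=29, EF_Ticketing=41, EF_Staff briefing=28, EF_Rehearsal=18) = 41; EF_Signage = 41+10 = 51
Expected project duration μ = 51 days. Critical path: Permits → Catering order → Stage build → Ticketing → Signage.

Variances on critical path: σ²_Permits=9.000, σ²_Catering order=0.111, σ²_Stage build=4.000, σ²_Ticketing=0.111, σ²_Signage=5.444.
Largest is σ²_Permits = 9.000.

Permits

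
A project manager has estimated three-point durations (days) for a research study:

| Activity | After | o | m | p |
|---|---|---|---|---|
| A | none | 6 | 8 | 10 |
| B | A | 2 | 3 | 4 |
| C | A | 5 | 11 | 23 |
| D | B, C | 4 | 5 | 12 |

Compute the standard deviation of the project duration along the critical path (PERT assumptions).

te_A = (6 + 4·8 + 10)/6 = 48/6 = 8; σ²_A = ((10−6)/6)² = 0.444
te_B = (2 + 4·3 + 4)/6 = 18/6 = 3; σ²_B = ((4−2)/6)² = 0.111
te_C = (5 + 4·11 + 23)/6 = 72/6 = 12; σ²_C = ((23−5)/6)² = 9.000
te_D = (4 + 4·5 + 12)/6 = 36/6 = 6; σ²_D = ((12−4)/6)² = 1.778

Forward pass:
ES_A = 0; EF_A = 8
ES_B = 8; EF_B = 8+3 = 11
ES_C = 8; EF_C = 8+12 = 20
ES_D = max(EF_B=11, EF_C=20) = 20; EF_D = 20+6 = 26
Expected project duration μ = 26 days. Critical path: A → C → D.

Variance along critical path = 0.444 + 9.000 + 1.778 = 11.222
σ = √11.222 = 3.350 days

3.35 days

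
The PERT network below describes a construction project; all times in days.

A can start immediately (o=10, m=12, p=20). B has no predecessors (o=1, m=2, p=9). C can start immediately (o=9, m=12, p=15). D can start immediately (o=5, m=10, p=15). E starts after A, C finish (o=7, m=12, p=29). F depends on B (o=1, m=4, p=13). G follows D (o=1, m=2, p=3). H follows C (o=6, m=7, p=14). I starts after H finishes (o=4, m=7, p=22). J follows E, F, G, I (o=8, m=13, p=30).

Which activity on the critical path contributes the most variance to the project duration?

J

te_A = (10 + 4·12 + 20)/6 = 78/6 = 13; σ²_A = ((20−10)/6)² = 2.778
te_B = (1 + 4·2 + 9)/6 = 18/6 = 3; σ²_B = ((9−1)/6)² = 1.778
te_C = (9 + 4·12 + 15)/6 = 72/6 = 12; σ²_C = ((15−9)/6)² = 1.000
te_D = (5 + 4·10 + 15)/6 = 60/6 = 10; σ²_D = ((15−5)/6)² = 2.778
te_E = (7 + 4·12 + 29)/6 = 84/6 = 14; σ²_E = ((29−7)/6)² = 13.444
te_F = (1 + 4·4 + 13)/6 = 30/6 = 5; σ²_F = ((13−1)/6)² = 4.000
te_G = (1 + 4·2 + 3)/6 = 12/6 = 2; σ²_G = ((3−1)/6)² = 0.111
te_H = (6 + 4·7 + 14)/6 = 48/6 = 8; σ²_H = ((14−6)/6)² = 1.778
te_I = (4 + 4·7 + 22)/6 = 54/6 = 9; σ²_I = ((22−4)/6)² = 9.000
te_J = (8 + 4·13 + 30)/6 = 90/6 = 15; σ²_J = ((30−8)/6)² = 13.444

Forward pass:
ES_A = 0; EF_A = 13
ES_B = 0; EF_B = 3
ES_C = 0; EF_C = 12
ES_D = 0; EF_D = 10
ES_E = max(EF_A=13, EF_C=12) = 13; EF_E = 13+14 = 27
ES_F = 3; EF_F = 3+5 = 8
ES_G = 10; EF_G = 10+2 = 12
ES_H = 12; EF_H = 12+8 = 20
ES_I = 20; EF_I = 20+9 = 29
ES_J = max(EF_E=27, EF_F=8, EF_G=12, EF_I=29) = 29; EF_J = 29+15 = 44
Expected project duration μ = 44 days. Critical path: C → H → I → J.

Variances on critical path: σ²_C=1.000, σ²_H=1.778, σ²_I=9.000, σ²_J=13.444.
Largest is σ²_J = 13.444.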